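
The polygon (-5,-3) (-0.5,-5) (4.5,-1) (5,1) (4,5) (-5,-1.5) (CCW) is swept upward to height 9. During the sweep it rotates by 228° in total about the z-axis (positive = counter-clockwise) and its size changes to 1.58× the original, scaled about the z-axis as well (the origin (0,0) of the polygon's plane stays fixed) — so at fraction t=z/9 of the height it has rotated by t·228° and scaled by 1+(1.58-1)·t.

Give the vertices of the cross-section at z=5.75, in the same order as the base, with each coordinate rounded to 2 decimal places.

t = z/height = 5.75/9 = 0.638889
s = 1 + (scale-1)·z/height = 1 + (1.58-1)·5.75/9 = 1.370556
θ = twist·z/height = 228°·5.75/9 = 145.6667° = 2.542363 rad
cos θ = -0.825770, sin θ = 0.564007 (intermediates below are computed at full precision and shown rounded to 5 d.p.)
v1: (-5,-3) → rotate → (5.82087,-0.34272) → ×s → (7.97783,-0.46972) → (7.98,-0.47)
v2: (-0.5,-5) → rotate → (3.23292,3.84685) → ×s → (4.43089,5.27232) → (4.43,5.27)
v3: (4.5,-1) → rotate → (-3.15196,3.36380) → ×s → (-4.31994,4.61027) → (-4.32,4.61)
v4: (5,1) → rotate → (-4.69286,1.99426) → ×s → (-6.43182,2.73325) → (-6.43,2.73)
v5: (4,5) → rotate → (-6.12311,-1.87283) → ×s → (-8.39207,-2.56681) → (-8.39,-2.57)
v6: (-5,-1.5) → rotate → (4.97486,-1.58138) → ×s → (6.81832,-2.16737) → (6.82,-2.17)

Cross-section at z=5.75: (7.98,-0.47) (4.43,5.27) (-4.32,4.61) (-6.43,2.73) (-8.39,-2.57) (6.82,-2.17)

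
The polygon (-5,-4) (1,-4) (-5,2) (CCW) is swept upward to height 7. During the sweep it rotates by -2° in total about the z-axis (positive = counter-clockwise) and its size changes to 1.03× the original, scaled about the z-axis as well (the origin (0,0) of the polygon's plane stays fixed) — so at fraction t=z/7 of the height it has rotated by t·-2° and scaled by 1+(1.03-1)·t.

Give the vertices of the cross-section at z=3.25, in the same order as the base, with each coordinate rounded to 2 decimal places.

Cross-section at z=3.25: (-5.13,-3.97) (0.95,-4.07) (-5.04,2.11)

t = z/height = 3.25/7 = 0.464286
s = 1 + (scale-1)·z/height = 1 + (1.03-1)·3.25/7 = 1.013929
θ = twist·z/height = -2°·3.25/7 = -0.9286° = -0.016207 rad
cos θ = 0.999869, sin θ = -0.016206 (intermediates below are computed at full precision and shown rounded to 5 d.p.)
v1: (-5,-4) → rotate → (-5.06417,-3.91845) → ×s → (-5.13470,-3.97302) → (-5.13,-3.97)
v2: (1,-4) → rotate → (0.93504,-4.01568) → ×s → (0.94807,-4.07161) → (0.95,-4.07)
v3: (-5,2) → rotate → (-4.96693,2.08077) → ×s → (-5.03611,2.10975) → (-5.04,2.11)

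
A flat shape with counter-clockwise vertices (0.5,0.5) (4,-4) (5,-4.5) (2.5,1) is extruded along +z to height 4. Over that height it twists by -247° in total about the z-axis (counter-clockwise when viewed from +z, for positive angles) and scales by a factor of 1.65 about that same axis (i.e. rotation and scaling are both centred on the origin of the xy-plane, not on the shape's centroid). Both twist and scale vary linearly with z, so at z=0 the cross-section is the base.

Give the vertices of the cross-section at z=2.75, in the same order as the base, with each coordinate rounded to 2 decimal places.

Cross-section at z=2.75: (-0.58,-0.84) (-6.72,4.67) (-8.27,5.13) (-3.30,-2.06)

t = z/height = 2.75/4 = 0.6875
s = 1 + (scale-1)·z/height = 1 + (1.65-1)·2.75/4 = 1.446875
θ = twist·z/height = -247°·2.75/4 = -169.8125° = -2.963787 rad
cos θ = -0.984234, sin θ = -0.176870 (intermediates below are computed at full precision and shown rounded to 5 d.p.)
v1: (0.5,0.5) → rotate → (-0.40368,-0.58055) → ×s → (-0.58408,-0.83999) → (-0.58,-0.84)
v2: (4,-4) → rotate → (-4.64442,3.22946) → ×s → (-6.71989,4.67262) → (-6.72,4.67)
v3: (5,-4.5) → rotate → (-5.71709,3.54470) → ×s → (-8.27191,5.12874) → (-8.27,5.13)
v4: (2.5,1) → rotate → (-2.28372,-1.42641) → ×s → (-3.30425,-2.06384) → (-3.30,-2.06)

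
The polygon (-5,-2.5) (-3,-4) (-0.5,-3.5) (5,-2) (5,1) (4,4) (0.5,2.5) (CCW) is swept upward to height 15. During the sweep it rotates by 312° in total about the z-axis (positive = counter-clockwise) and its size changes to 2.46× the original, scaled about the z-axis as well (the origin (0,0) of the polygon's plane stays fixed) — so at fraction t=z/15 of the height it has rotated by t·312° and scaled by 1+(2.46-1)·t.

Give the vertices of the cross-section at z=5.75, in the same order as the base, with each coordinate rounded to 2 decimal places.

t = z/height = 5.75/15 = 0.383333
s = 1 + (scale-1)·z/height = 1 + (2.46-1)·5.75/15 = 1.559667
θ = twist·z/height = 312°·5.75/15 = 119.6000° = 2.087414 rad
cos θ = -0.493942, sin θ = 0.869495 (intermediates below are computed at full precision and shown rounded to 5 d.p.)
v1: (-5,-2.5) → rotate → (4.64345,-3.11262) → ×s → (7.24223,-4.85465) → (7.24,-4.85)
v2: (-3,-4) → rotate → (4.95981,-0.63272) → ×s → (7.73564,-0.98683) → (7.74,-0.99)
v3: (-0.5,-3.5) → rotate → (3.29020,1.29405) → ×s → (5.13162,2.01829) → (5.13,2.02)
v4: (5,-2) → rotate → (-0.73072,5.33536) → ×s → (-1.13968,8.32138) → (-1.14,8.32)
v5: (5,1) → rotate → (-3.33920,3.85353) → ×s → (-5.20805,6.01023) → (-5.21,6.01)
v6: (4,4) → rotate → (-5.45375,1.50221) → ×s → (-8.50603,2.34295) → (-8.51,2.34)
v7: (0.5,2.5) → rotate → (-2.42071,-0.80011) → ×s → (-3.77550,-1.24790) → (-3.78,-1.25)

Cross-section at z=5.75: (7.24,-4.85) (7.74,-0.99) (5.13,2.02) (-1.14,8.32) (-5.21,6.01) (-8.51,2.34) (-3.78,-1.25)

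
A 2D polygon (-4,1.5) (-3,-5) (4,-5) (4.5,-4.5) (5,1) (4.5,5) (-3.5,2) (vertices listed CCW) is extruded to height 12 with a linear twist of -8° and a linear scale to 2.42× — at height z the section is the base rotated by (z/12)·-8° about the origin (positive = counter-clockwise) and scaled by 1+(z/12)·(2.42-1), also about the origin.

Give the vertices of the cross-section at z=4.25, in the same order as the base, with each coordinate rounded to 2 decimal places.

t = z/height = 4.25/12 = 0.354167
s = 1 + (scale-1)·z/height = 1 + (2.42-1)·4.25/12 = 1.502917
θ = twist·z/height = -8°·4.25/12 = -2.8333° = -0.049451 rad
cos θ = 0.998778, sin θ = -0.049431 (intermediates below are computed at full precision and shown rounded to 5 d.p.)
v1: (-4,1.5) → rotate → (-3.92096,1.69589) → ×s → (-5.89288,2.54878) → (-5.89,2.55)
v2: (-3,-5) → rotate → (-3.24349,-4.84560) → ×s → (-4.87469,-7.28253) → (-4.87,-7.28)
v3: (4,-5) → rotate → (3.74796,-5.19161) → ×s → (5.63287,-7.80256) → (5.63,-7.80)
v4: (4.5,-4.5) → rotate → (4.27206,-4.71694) → ×s → (6.42055,-7.08916) → (6.42,-7.09)
v5: (5,1) → rotate → (5.04332,0.75162) → ×s → (7.57969,1.12963) → (7.58,1.13)
v6: (4.5,5) → rotate → (4.74165,4.77145) → ×s → (7.12631,7.17109) → (7.13,7.17)
v7: (-3.5,2) → rotate → (-3.39686,2.17056) → ×s → (-5.10520,3.26218) → (-5.11,3.26)

Cross-section at z=4.25: (-5.89,2.55) (-4.87,-7.28) (5.63,-7.80) (6.42,-7.09) (7.58,1.13) (7.13,7.17) (-5.11,3.26)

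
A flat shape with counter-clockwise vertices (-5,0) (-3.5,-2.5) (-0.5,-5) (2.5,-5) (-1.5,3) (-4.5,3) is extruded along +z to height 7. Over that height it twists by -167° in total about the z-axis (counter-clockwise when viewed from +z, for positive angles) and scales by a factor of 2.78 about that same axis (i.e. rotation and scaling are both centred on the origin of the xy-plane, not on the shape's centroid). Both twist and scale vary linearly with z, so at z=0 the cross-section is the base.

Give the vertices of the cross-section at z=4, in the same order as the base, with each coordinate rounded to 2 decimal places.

t = z/height = 4/7 = 0.571429
s = 1 + (scale-1)·z/height = 1 + (2.78-1)·4/7 = 2.017143
θ = twist·z/height = -167°·4/7 = -95.4286° = -1.665543 rad
cos θ = -0.094605, sin θ = -0.995515 (intermediates below are computed at full precision and shown rounded to 5 d.p.)
v1: (-5,0) → rotate → (0.47302,4.97757) → ×s → (0.95416,10.04048) → (0.95,10.04)
v2: (-3.5,-2.5) → rotate → (-2.15767,3.72081) → ×s → (-4.35233,7.50541) → (-4.35,7.51)
v3: (-0.5,-5) → rotate → (-4.93027,0.97078) → ×s → (-9.94506,1.95820) → (-9.95,1.96)
v4: (2.5,-5) → rotate → (-5.21409,-2.01576) → ×s → (-10.51756,-4.06608) → (-10.52,-4.07)
v5: (-1.5,3) → rotate → (3.12845,1.20946) → ×s → (6.31053,2.43965) → (6.31,2.44)
v6: (-4.5,3) → rotate → (3.41227,4.19600) → ×s → (6.88303,8.46394) → (6.88,8.46)

Cross-section at z=4: (0.95,10.04) (-4.35,7.51) (-9.95,1.96) (-10.52,-4.07) (6.31,2.44) (6.88,8.46)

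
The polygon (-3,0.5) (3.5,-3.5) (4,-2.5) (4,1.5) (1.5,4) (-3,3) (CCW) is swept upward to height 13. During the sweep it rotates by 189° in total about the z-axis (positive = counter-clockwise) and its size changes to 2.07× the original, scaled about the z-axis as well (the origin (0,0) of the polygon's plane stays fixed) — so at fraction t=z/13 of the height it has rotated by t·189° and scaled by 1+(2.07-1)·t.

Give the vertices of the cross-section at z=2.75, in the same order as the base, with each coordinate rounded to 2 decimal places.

t = z/height = 2.75/13 = 0.211538
s = 1 + (scale-1)·z/height = 1 + (2.07-1)·2.75/13 = 1.226346
θ = twist·z/height = 189°·2.75/13 = 39.9808° = 0.697796 rad
cos θ = 0.766260, sin θ = 0.642530 (intermediates below are computed at full precision and shown rounded to 5 d.p.)
v1: (-3,0.5) → rotate → (-2.62005,-1.54446) → ×s → (-3.21308,-1.89404) → (-3.21,-1.89)
v2: (3.5,-3.5) → rotate → (4.93077,-0.43305) → ×s → (6.04683,-0.53107) → (6.05,-0.53)
v3: (4,-2.5) → rotate → (4.67137,0.65447) → ×s → (5.72871,0.80261) → (5.73,0.80)
v4: (4,1.5) → rotate → (2.10124,3.71951) → ×s → (2.57685,4.56141) → (2.58,4.56)
v5: (1.5,4) → rotate → (-1.42073,4.02884) → ×s → (-1.74231,4.94075) → (-1.74,4.94)
v6: (-3,3) → rotate → (-4.22637,0.37119) → ×s → (-5.18299,0.45521) → (-5.18,0.46)

Cross-section at z=2.75: (-3.21,-1.89) (6.05,-0.53) (5.73,0.80) (2.58,4.56) (-1.74,4.94) (-5.18,0.46)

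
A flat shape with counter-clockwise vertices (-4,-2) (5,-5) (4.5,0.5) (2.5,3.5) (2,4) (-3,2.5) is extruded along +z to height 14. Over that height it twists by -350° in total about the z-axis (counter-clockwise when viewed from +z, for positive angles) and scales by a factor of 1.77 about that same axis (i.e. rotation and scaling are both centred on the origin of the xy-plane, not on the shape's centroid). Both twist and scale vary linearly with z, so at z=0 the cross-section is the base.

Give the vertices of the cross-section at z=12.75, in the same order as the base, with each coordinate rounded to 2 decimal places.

Cross-section at z=12.75: (-2.87,-7.04) (12.00,-0.79) (5.19,5.69) (-0.73,7.28) (-1.93,7.36) (-6.64,-0.17)

t = z/height = 12.75/14 = 0.910714
s = 1 + (scale-1)·z/height = 1 + (1.77-1)·12.75/14 = 1.701250
θ = twist·z/height = -350°·12.75/14 = -318.7500° = -5.563237 rad
cos θ = 0.751840, sin θ = 0.659346 (intermediates below are computed at full precision and shown rounded to 5 d.p.)
v1: (-4,-2) → rotate → (-1.68867,-4.14106) → ×s → (-2.87285,-7.04498) → (-2.87,-7.04)
v2: (5,-5) → rotate → (7.05593,-0.46247) → ×s → (12.00390,-0.78678) → (12.00,-0.79)
v3: (4.5,0.5) → rotate → (3.05361,3.34298) → ×s → (5.19495,5.68724) → (5.19,5.69)
v4: (2.5,3.5) → rotate → (-0.42811,4.27980) → ×s → (-0.72832,7.28102) → (-0.73,7.28)
v5: (2,4) → rotate → (-1.13370,4.32605) → ×s → (-1.92871,7.35969) → (-1.93,7.36)
v6: (-3,2.5) → rotate → (-3.90388,-0.09844) → ×s → (-6.64148,-0.16747) → (-6.64,-0.17)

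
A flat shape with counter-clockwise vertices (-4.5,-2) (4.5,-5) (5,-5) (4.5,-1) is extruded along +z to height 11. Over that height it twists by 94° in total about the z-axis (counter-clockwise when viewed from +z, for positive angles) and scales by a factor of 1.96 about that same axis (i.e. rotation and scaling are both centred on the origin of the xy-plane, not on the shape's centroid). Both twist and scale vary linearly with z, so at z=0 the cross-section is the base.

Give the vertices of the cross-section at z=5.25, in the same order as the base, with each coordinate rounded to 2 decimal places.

t = z/height = 5.25/11 = 0.477273
s = 1 + (scale-1)·z/height = 1 + (1.96-1)·5.25/11 = 1.458182
θ = twist·z/height = 94°·5.25/11 = 44.8636° = 0.783018 rad
cos θ = 0.708788, sin θ = 0.705422 (intermediates below are computed at full precision and shown rounded to 5 d.p.)
v1: (-4.5,-2) → rotate → (-1.77870,-4.59197) → ×s → (-2.59367,-6.69593) → (-2.59,-6.70)
v2: (4.5,-5) → rotate → (6.71665,-0.36954) → ×s → (9.79410,-0.53886) → (9.79,-0.54)
v3: (5,-5) → rotate → (7.07105,-0.01683) → ×s → (10.31087,-0.02454) → (10.31,-0.02)
v4: (4.5,-1) → rotate → (3.89497,2.46561) → ×s → (5.67957,3.59531) → (5.68,3.60)

Cross-section at z=5.25: (-2.59,-6.70) (9.79,-0.54) (10.31,-0.02) (5.68,3.60)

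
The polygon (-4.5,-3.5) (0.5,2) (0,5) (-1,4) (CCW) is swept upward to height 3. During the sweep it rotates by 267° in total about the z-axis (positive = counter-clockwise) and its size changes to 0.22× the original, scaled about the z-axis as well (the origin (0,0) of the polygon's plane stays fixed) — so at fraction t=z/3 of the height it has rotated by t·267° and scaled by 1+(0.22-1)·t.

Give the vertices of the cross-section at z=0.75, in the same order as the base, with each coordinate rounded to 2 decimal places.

Cross-section at z=0.75: (1.16,-4.44) (-1.32,1.01) (-3.70,1.59) (-3.28,0.53)

t = z/height = 0.75/3 = 0.25
s = 1 + (scale-1)·z/height = 1 + (0.22-1)·0.75/3 = 0.805000
θ = twist·z/height = 267°·0.75/3 = 66.7500° = 1.165007 rad
cos θ = 0.394744, sin θ = 0.918791 (intermediates below are computed at full precision and shown rounded to 5 d.p.)
v1: (-4.5,-3.5) → rotate → (1.43942,-5.51616) → ×s → (1.15873,-4.44051) → (1.16,-4.44)
v2: (0.5,2) → rotate → (-1.64021,1.24888) → ×s → (-1.32037,1.00535) → (-1.32,1.01)
v3: (0,5) → rotate → (-4.59396,1.97372) → ×s → (-3.69813,1.58884) → (-3.70,1.59)
v4: (-1,4) → rotate → (-4.06991,0.66018) → ×s → (-3.27628,0.53145) → (-3.28,0.53)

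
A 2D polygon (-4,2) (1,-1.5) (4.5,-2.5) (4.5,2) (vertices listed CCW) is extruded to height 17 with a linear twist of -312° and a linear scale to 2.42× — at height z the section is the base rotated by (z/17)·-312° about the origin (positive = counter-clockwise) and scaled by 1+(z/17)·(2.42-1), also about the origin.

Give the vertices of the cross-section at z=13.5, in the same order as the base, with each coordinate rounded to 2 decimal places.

Cross-section at z=13.5: (-0.72,-9.49) (2.15,3.18) (1.30,10.88) (-7.56,7.25)

t = z/height = 13.5/17 = 0.794118
s = 1 + (scale-1)·z/height = 1 + (2.42-1)·13.5/17 = 2.127647
θ = twist·z/height = -312°·13.5/17 = -247.7647° = -4.324310 rad
cos θ = -0.378411, sin θ = 0.925638 (intermediates below are computed at full precision and shown rounded to 5 d.p.)
v1: (-4,2) → rotate → (-0.33763,-4.45937) → ×s → (-0.71836,-9.48797) → (-0.72,-9.49)
v2: (1,-1.5) → rotate → (1.01005,1.49325) → ×s → (2.14902,3.17712) → (2.15,3.18)
v3: (4.5,-2.5) → rotate → (0.61124,5.11140) → ×s → (1.30051,10.87525) → (1.30,10.88)
v4: (4.5,2) → rotate → (-3.55413,3.40855) → ×s → (-7.56192,7.25219) → (-7.56,7.25)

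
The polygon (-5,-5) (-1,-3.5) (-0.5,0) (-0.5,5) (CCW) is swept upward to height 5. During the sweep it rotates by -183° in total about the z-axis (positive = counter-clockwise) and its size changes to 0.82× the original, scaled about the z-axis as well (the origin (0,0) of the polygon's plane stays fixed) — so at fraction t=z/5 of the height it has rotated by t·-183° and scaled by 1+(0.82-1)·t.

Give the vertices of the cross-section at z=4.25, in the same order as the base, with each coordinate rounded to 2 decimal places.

Cross-section at z=4.25: (2.10,5.61) (-0.46,3.05) (0.39,0.18) (2.14,-3.68)

t = z/height = 4.25/5 = 0.85
s = 1 + (scale-1)·z/height = 1 + (0.82-1)·4.25/5 = 0.847000
θ = twist·z/height = -183°·4.25/5 = -155.5500° = -2.714860 rad
cos θ = -0.910323, sin θ = -0.413899 (intermediates below are computed at full precision and shown rounded to 5 d.p.)
v1: (-5,-5) → rotate → (2.48212,6.62111) → ×s → (2.10235,5.60808) → (2.10,5.61)
v2: (-1,-3.5) → rotate → (-0.53832,3.60003) → ×s → (-0.45596,3.04922) → (-0.46,3.05)
v3: (-0.5,0) → rotate → (0.45516,0.20695) → ×s → (0.38552,0.17529) → (0.39,0.18)
v4: (-0.5,5) → rotate → (2.52466,-4.34466) → ×s → (2.13838,-3.67993) → (2.14,-3.68)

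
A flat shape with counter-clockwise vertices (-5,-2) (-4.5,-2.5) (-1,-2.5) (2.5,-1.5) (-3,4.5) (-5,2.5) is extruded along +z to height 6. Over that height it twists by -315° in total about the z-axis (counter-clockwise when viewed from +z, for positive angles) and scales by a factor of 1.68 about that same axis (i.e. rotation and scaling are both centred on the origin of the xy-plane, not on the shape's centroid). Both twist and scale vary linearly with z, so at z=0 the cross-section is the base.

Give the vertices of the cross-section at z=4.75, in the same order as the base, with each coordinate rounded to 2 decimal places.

Cross-section at z=4.75: (5.59,-6.11) (6.04,-5.12) (4.14,-0.09) (0.80,4.41) (-4.85,-6.76) (-0.89,-8.55)

t = z/height = 4.75/6 = 0.791667
s = 1 + (scale-1)·z/height = 1 + (1.68-1)·4.75/6 = 1.538333
θ = twist·z/height = -315°·4.75/6 = -249.3750° = -4.352415 rad
cos θ = -0.352250, sin θ = 0.935906 (intermediates below are computed at full precision and shown rounded to 5 d.p.)
v1: (-5,-2) → rotate → (3.63306,-3.97503) → ×s → (5.58886,-6.11492) → (5.59,-6.11)
v2: (-4.5,-2.5) → rotate → (3.92489,-3.33095) → ×s → (6.03779,-5.12411) → (6.04,-5.12)
v3: (-1,-2.5) → rotate → (2.69201,-0.05528) → ×s → (4.14122,-0.08504) → (4.14,-0.09)
v4: (2.5,-1.5) → rotate → (0.52323,2.86814) → ×s → (0.80491,4.41216) → (0.80,4.41)
v5: (-3,4.5) → rotate → (-3.15483,-4.39284) → ×s → (-4.85317,-6.75766) → (-4.85,-6.76)
v6: (-5,2.5) → rotate → (-0.57851,-5.56015) → ×s → (-0.88995,-8.55337) → (-0.89,-8.55)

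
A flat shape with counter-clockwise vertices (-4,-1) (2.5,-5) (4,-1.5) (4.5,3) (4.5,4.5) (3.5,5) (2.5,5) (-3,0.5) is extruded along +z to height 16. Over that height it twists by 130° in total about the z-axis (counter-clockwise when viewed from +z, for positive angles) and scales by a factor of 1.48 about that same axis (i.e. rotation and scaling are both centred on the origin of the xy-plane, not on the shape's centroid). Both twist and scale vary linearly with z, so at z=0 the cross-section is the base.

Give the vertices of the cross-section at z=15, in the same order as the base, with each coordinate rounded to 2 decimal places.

t = z/height = 15/16 = 0.9375
s = 1 + (scale-1)·z/height = 1 + (1.48-1)·15/16 = 1.450000
θ = twist·z/height = 130°·15/16 = 121.8750° = 2.127120 rad
cos θ = -0.528068, sin θ = 0.849202 (intermediates below are computed at full precision and shown rounded to 5 d.p.)
v1: (-4,-1) → rotate → (2.96147,-2.86874) → ×s → (4.29414,-4.15967) → (4.29,-4.16)
v2: (2.5,-5) → rotate → (2.92584,4.76334) → ×s → (4.24247,6.90685) → (4.24,6.91)
v3: (4,-1.5) → rotate → (-0.83847,4.18891) → ×s → (-1.21578,6.07392) → (-1.22,6.07)
v4: (4.5,3) → rotate → (-4.92391,2.23721) → ×s → (-7.13967,3.24395) → (-7.14,3.24)
v5: (4.5,4.5) → rotate → (-6.19772,1.44510) → ×s → (-8.98669,2.09540) → (-8.99,2.10)
v6: (3.5,5) → rotate → (-6.09425,0.33187) → ×s → (-8.83666,0.48121) → (-8.84,0.48)
v7: (2.5,5) → rotate → (-5.56618,-0.51733) → ×s → (-8.07096,-0.75013) → (-8.07,-0.75)
v8: (-3,0.5) → rotate → (1.15960,-2.81164) → ×s → (1.68142,-4.07688) → (1.68,-4.08)

Cross-section at z=15: (4.29,-4.16) (4.24,6.91) (-1.22,6.07) (-7.14,3.24) (-8.99,2.10) (-8.84,0.48) (-8.07,-0.75) (1.68,-4.08)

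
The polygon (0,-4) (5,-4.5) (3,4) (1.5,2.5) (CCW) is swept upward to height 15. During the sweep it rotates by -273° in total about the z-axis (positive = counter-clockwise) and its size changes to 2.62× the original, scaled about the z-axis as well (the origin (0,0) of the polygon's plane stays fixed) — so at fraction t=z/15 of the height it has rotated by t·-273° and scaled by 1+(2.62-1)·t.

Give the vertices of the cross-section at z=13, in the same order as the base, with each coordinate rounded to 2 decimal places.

t = z/height = 13/15 = 0.866667
s = 1 + (scale-1)·z/height = 1 + (2.62-1)·13/15 = 2.404000
θ = twist·z/height = -273°·13/15 = -236.6000° = -4.129449 rad
cos θ = -0.550481, sin θ = 0.834848 (intermediates below are computed at full precision and shown rounded to 5 d.p.)
v1: (0,-4) → rotate → (3.33939,2.20192) → ×s → (8.02790,5.29342) → (8.03,5.29)
v2: (5,-4.5) → rotate → (1.00441,6.65140) → ×s → (2.41461,15.98997) → (2.41,15.99)
v3: (3,4) → rotate → (-4.99083,0.30262) → ×s → (-11.99796,0.72750) → (-12.00,0.73)
v4: (1.5,2.5) → rotate → (-2.91284,-0.12393) → ×s → (-7.00247,-0.29793) → (-7.00,-0.30)

Cross-section at z=13: (8.03,5.29) (2.41,15.99) (-12.00,0.73) (-7.00,-0.30)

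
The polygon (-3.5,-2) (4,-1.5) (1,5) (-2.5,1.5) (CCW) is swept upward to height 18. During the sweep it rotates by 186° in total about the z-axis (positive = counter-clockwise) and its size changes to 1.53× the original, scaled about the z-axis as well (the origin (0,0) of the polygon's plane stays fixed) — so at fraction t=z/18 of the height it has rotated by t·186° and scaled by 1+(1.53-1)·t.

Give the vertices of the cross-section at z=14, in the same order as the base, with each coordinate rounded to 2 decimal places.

t = z/height = 14/18 = 0.777778
s = 1 + (scale-1)·z/height = 1 + (1.53-1)·14/18 = 1.412222
θ = twist·z/height = 186°·14/18 = 144.6667° = 2.524910 rad
cos θ = -0.815801, sin θ = 0.578332 (intermediates below are computed at full precision and shown rounded to 5 d.p.)
v1: (-3.5,-2) → rotate → (4.01197,-0.39256) → ×s → (5.66579,-0.55438) → (5.67,-0.55)
v2: (4,-1.5) → rotate → (-2.39571,3.53703) → ×s → (-3.38327,4.99507) → (-3.38,5.00)
v3: (1,5) → rotate → (-3.70746,-3.50067) → ×s → (-5.23576,-4.94373) → (-5.24,-4.94)
v4: (-2.5,1.5) → rotate → (1.17200,-2.66953) → ×s → (1.65513,-3.76997) → (1.66,-3.77)

Cross-section at z=14: (5.67,-0.55) (-3.38,5.00) (-5.24,-4.94) (1.66,-3.77)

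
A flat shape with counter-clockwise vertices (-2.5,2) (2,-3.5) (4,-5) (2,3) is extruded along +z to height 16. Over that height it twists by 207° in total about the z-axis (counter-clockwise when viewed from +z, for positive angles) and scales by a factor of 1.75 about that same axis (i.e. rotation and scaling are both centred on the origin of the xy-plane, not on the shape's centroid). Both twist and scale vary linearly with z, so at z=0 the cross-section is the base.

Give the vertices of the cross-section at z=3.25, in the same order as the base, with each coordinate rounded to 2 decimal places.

Cross-section at z=3.25: (-3.68,-0.22) (4.41,-1.45) (7.28,-1.19) (-0.60,4.11)

t = z/height = 3.25/16 = 0.203125
s = 1 + (scale-1)·z/height = 1 + (1.75-1)·3.25/16 = 1.152344
θ = twist·z/height = 207°·3.25/16 = 42.0469° = 0.733856 rad
cos θ = 0.742597, sin θ = 0.669738 (intermediates below are computed at full precision and shown rounded to 5 d.p.)
v1: (-2.5,2) → rotate → (-3.19597,-0.18915) → ×s → (-3.68286,-0.21797) → (-3.68,-0.22)
v2: (2,-3.5) → rotate → (3.82928,-1.25961) → ×s → (4.41265,-1.45151) → (4.41,-1.45)
v3: (4,-5) → rotate → (6.31908,-1.03403) → ×s → (7.28175,-1.19156) → (7.28,-1.19)
v4: (2,3) → rotate → (-0.52402,3.56727) → ×s → (-0.60385,4.11072) → (-0.60,4.11)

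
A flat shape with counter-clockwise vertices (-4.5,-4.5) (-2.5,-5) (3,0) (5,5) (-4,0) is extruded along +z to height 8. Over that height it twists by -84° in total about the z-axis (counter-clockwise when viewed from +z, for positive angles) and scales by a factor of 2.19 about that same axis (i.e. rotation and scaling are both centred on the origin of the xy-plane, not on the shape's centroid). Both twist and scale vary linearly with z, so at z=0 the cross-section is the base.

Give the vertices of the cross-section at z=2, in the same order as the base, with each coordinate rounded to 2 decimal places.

t = z/height = 2/8 = 0.25
s = 1 + (scale-1)·z/height = 1 + (2.19-1)·2/8 = 1.297500
θ = twist·z/height = -84°·2/8 = -21.0000° = -0.366519 rad
cos θ = 0.933580, sin θ = -0.358368 (intermediates below are computed at full precision and shown rounded to 5 d.p.)
v1: (-4.5,-4.5) → rotate → (-5.81377,-2.58846) → ×s → (-7.54336,-3.35852) → (-7.54,-3.36)
v2: (-2.5,-5) → rotate → (-4.12579,-3.77198) → ×s → (-5.35321,-4.89415) → (-5.35,-4.89)
v3: (3,0) → rotate → (2.80074,-1.07510) → ×s → (3.63396,-1.39495) → (3.63,-1.39)
v4: (5,5) → rotate → (6.45974,2.87606) → ×s → (8.38152,3.73169) → (8.38,3.73)
v5: (-4,0) → rotate → (-3.73432,1.43347) → ×s → (-4.84528,1.85993) → (-4.85,1.86)

Cross-section at z=2: (-7.54,-3.36) (-5.35,-4.89) (3.63,-1.39) (8.38,3.73) (-4.85,1.86)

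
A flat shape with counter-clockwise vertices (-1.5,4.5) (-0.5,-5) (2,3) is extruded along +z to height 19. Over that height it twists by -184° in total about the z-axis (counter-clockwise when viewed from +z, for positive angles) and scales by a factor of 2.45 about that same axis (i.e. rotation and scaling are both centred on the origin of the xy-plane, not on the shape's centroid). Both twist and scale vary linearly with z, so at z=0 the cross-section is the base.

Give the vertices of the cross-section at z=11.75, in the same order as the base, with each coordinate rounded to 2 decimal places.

t = z/height = 11.75/19 = 0.618421
s = 1 + (scale-1)·z/height = 1 + (2.45-1)·11.75/19 = 1.896711
θ = twist·z/height = -184°·11.75/19 = -113.7895° = -1.986001 rad
cos θ = -0.403377, sin θ = -0.915034 (intermediates below are computed at full precision and shown rounded to 5 d.p.)
v1: (-1.5,4.5) → rotate → (4.72272,-0.44265) → ×s → (8.95763,-0.83957) → (8.96,-0.84)
v2: (-0.5,-5) → rotate → (-4.37348,2.47440) → ×s → (-8.29523,4.69323) → (-8.30,4.69)
v3: (2,3) → rotate → (1.93835,-3.04020) → ×s → (3.67648,-5.76638) → (3.68,-5.77)

Cross-section at z=11.75: (8.96,-0.84) (-8.30,4.69) (3.68,-5.77)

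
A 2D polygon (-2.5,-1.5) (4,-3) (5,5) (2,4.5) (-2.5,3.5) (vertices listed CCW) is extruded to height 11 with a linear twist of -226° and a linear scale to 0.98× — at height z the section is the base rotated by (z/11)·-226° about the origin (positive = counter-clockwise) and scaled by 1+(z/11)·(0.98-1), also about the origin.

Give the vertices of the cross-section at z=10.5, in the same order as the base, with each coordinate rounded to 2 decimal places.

Cross-section at z=10.5: (2.85,-0.24) (-1.47,4.68) (-6.85,-1.12) (-4.17,-2.44) (-0.01,-4.22)

t = z/height = 10.5/11 = 0.954545
s = 1 + (scale-1)·z/height = 1 + (0.98-1)·10.5/11 = 0.980909
θ = twist·z/height = -226°·10.5/11 = -215.7273° = -3.765151 rad
cos θ = -0.811806, sin θ = 0.583928 (intermediates below are computed at full precision and shown rounded to 5 d.p.)
v1: (-2.5,-1.5) → rotate → (2.90541,-0.24211) → ×s → (2.84994,-0.23749) → (2.85,-0.24)
v2: (4,-3) → rotate → (-1.49544,4.77113) → ×s → (-1.46689,4.68004) → (-1.47,4.68)
v3: (5,5) → rotate → (-6.97867,-1.13939) → ×s → (-6.84544,-1.11764) → (-6.85,-1.12)
v4: (2,4.5) → rotate → (-4.25129,-2.48527) → ×s → (-4.17013,-2.43782) → (-4.17,-2.44)
v5: (-2.5,3.5) → rotate → (-0.01423,-4.30114) → ×s → (-0.01396,-4.21903) → (-0.01,-4.22)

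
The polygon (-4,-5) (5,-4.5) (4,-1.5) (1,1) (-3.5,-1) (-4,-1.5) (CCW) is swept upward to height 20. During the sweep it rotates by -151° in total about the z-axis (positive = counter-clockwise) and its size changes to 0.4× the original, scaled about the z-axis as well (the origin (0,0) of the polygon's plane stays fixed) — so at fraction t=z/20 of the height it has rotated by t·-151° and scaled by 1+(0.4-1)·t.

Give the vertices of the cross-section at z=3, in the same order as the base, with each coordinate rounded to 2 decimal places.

t = z/height = 3/20 = 0.15
s = 1 + (scale-1)·z/height = 1 + (0.4-1)·3/20 = 0.910000
θ = twist·z/height = -151°·3/20 = -22.6500° = -0.395317 rad
cos θ = 0.922875, sin θ = -0.385101 (intermediates below are computed at full precision and shown rounded to 5 d.p.)
v1: (-4,-5) → rotate → (-5.61700,-3.07397) → ×s → (-5.11147,-2.79731) → (-5.11,-2.80)
v2: (5,-4.5) → rotate → (2.88142,-6.07844) → ×s → (2.62209,-5.53138) → (2.62,-5.53)
v3: (4,-1.5) → rotate → (3.11385,-2.92472) → ×s → (2.83360,-2.66149) → (2.83,-2.66)
v4: (1,1) → rotate → (1.30798,0.53777) → ×s → (1.19026,0.48937) → (1.19,0.49)
v5: (-3.5,-1) → rotate → (-3.61516,0.42498) → ×s → (-3.28980,0.38673) → (-3.29,0.39)
v6: (-4,-1.5) → rotate → (-4.26915,0.15609) → ×s → (-3.88493,0.14204) → (-3.88,0.14)

Cross-section at z=3: (-5.11,-2.80) (2.62,-5.53) (2.83,-2.66) (1.19,0.49) (-3.29,0.39) (-3.88,0.14)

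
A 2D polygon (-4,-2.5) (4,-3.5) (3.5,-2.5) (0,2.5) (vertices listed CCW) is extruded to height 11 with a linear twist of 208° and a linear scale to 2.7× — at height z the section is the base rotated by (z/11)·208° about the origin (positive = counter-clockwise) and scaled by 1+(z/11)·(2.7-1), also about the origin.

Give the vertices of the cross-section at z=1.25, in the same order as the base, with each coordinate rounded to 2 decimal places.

Cross-section at z=1.25: (-3.18,-4.65) (6.05,-1.91) (5.02,-1.06) (-1.20,2.73)

t = z/height = 1.25/11 = 0.113636
s = 1 + (scale-1)·z/height = 1 + (2.7-1)·1.25/11 = 1.193182
θ = twist·z/height = 208°·1.25/11 = 23.6364° = 0.412532 rad
cos θ = 0.916108, sin θ = 0.400931 (intermediates below are computed at full precision and shown rounded to 5 d.p.)
v1: (-4,-2.5) → rotate → (-2.66211,-3.89399) → ×s → (-3.17638,-4.64624) → (-3.18,-4.65)
v2: (4,-3.5) → rotate → (5.06769,-1.60266) → ×s → (6.04668,-1.91226) → (6.05,-1.91)
v3: (3.5,-2.5) → rotate → (4.20871,-0.88701) → ×s → (5.02175,-1.05837) → (5.02,-1.06)
v4: (0,2.5) → rotate → (-1.00233,2.29027) → ×s → (-1.19596,2.73271) → (-1.20,2.73)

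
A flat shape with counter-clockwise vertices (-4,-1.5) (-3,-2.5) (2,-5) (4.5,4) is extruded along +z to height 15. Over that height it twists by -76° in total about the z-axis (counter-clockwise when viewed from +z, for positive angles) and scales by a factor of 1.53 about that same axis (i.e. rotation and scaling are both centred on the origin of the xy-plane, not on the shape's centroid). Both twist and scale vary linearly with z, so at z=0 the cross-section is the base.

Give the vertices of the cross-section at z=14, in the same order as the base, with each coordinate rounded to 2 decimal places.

t = z/height = 14/15 = 0.933333
s = 1 + (scale-1)·z/height = 1 + (1.53-1)·14/15 = 1.494667
θ = twist·z/height = -76°·14/15 = -70.9333° = -1.238020 rad
cos θ = 0.326668, sin θ = -0.945139 (intermediates below are computed at full precision and shown rounded to 5 d.p.)
v1: (-4,-1.5) → rotate → (-2.72438,3.29055) → ×s → (-4.07204,4.91828) → (-4.07,4.92)
v2: (-3,-2.5) → rotate → (-3.34285,2.01875) → ×s → (-4.99645,3.01735) → (-5.00,3.02)
v3: (2,-5) → rotate → (-4.07236,-3.52362) → ×s → (-6.08682,-5.26664) → (-6.09,-5.27)
v4: (4.5,4) → rotate → (5.25056,-2.94645) → ×s → (7.84784,-4.40397) → (7.85,-4.40)

Cross-section at z=14: (-4.07,4.92) (-5.00,3.02) (-6.09,-5.27) (7.85,-4.40)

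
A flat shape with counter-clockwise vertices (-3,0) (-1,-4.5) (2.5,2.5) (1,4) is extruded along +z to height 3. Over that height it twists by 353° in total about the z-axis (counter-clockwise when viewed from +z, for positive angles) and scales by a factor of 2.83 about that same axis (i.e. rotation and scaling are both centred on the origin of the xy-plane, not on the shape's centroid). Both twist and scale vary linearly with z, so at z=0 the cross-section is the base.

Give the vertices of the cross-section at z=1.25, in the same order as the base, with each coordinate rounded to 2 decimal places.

t = z/height = 1.25/3 = 0.416667
s = 1 + (scale-1)·z/height = 1 + (2.83-1)·1.25/3 = 1.762500
θ = twist·z/height = 353°·1.25/3 = 147.0833° = 2.567088 rad
cos θ = -0.839462, sin θ = 0.543419 (intermediates below are computed at full precision and shown rounded to 5 d.p.)
v1: (-3,0) → rotate → (2.51839,-1.63026) → ×s → (4.43865,-2.87333) → (4.44,-2.87)
v2: (-1,-4.5) → rotate → (3.28485,3.23416) → ×s → (5.78954,5.70021) → (5.79,5.70)
v3: (2.5,2.5) → rotate → (-3.45720,-0.74011) → ×s → (-6.09332,-1.30444) → (-6.09,-1.30)
v4: (1,4) → rotate → (-3.01314,-2.81443) → ×s → (-5.31065,-4.96043) → (-5.31,-4.96)

Cross-section at z=1.25: (4.44,-2.87) (5.79,5.70) (-6.09,-1.30) (-5.31,-4.96)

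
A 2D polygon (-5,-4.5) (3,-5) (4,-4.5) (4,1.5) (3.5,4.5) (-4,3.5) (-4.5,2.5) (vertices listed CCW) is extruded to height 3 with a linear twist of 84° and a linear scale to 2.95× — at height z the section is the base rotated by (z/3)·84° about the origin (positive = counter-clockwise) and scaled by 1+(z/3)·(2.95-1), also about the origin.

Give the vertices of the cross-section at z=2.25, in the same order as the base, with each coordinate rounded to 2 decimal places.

Cross-section at z=2.25: (4.28,-16.00) (14.32,0.99) (14.35,3.75) (1.18,10.45) (-5.96,12.71) (-12.15,-4.86) (-10.52,-7.08)

t = z/height = 2.25/3 = 0.75
s = 1 + (scale-1)·z/height = 1 + (2.95-1)·2.25/3 = 2.462500
θ = twist·z/height = 84°·2.25/3 = 63.0000° = 1.099557 rad
cos θ = 0.453990, sin θ = 0.891007 (intermediates below are computed at full precision and shown rounded to 5 d.p.)
v1: (-5,-4.5) → rotate → (1.73958,-6.49799) → ×s → (4.28371,-16.00130) → (4.28,-16.00)
v2: (3,-5) → rotate → (5.81700,0.40307) → ×s → (14.32437,0.99255) → (14.32,0.99)
v3: (4,-4.5) → rotate → (5.82549,1.52107) → ×s → (14.34527,3.74563) → (14.35,3.75)
v4: (4,1.5) → rotate → (0.47945,4.24501) → ×s → (1.18065,10.45334) → (1.18,10.45)
v5: (3.5,4.5) → rotate → (-2.42056,5.16148) → ×s → (-5.96064,12.71014) → (-5.96,12.71)
v6: (-4,3.5) → rotate → (-4.93448,-1.97506) → ×s → (-12.15117,-4.86358) → (-12.15,-4.86)
v7: (-4.5,2.5) → rotate → (-4.27047,-2.87455) → ×s → (-10.51604,-7.07859) → (-10.52,-7.08)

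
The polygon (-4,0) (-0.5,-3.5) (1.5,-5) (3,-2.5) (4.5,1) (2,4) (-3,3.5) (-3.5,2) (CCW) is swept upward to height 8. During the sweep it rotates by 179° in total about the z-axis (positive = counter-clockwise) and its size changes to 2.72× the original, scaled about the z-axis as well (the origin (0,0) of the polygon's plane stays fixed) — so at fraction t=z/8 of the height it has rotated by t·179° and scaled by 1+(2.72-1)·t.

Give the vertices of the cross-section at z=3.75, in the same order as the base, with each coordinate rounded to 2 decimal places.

t = z/height = 3.75/8 = 0.46875
s = 1 + (scale-1)·z/height = 1 + (2.72-1)·3.75/8 = 1.806250
θ = twist·z/height = 179°·3.75/8 = 83.9063° = 1.464440 rad
cos θ = 0.106156, sin θ = 0.994350 (intermediates below are computed at full precision and shown rounded to 5 d.p.)
v1: (-4,0) → rotate → (-0.42462,-3.97740) → ×s → (-0.76697,-7.18418) → (-0.77,-7.18)
v2: (-0.5,-3.5) → rotate → (3.42715,-0.86872) → ×s → (6.19028,-1.56912) → (6.19,-1.57)
v3: (1.5,-5) → rotate → (5.13098,0.96075) → ×s → (9.26783,1.73535) → (9.27,1.74)
v4: (3,-2.5) → rotate → (2.80434,2.71766) → ×s → (5.06534,4.90877) → (5.07,4.91)
v5: (4.5,1) → rotate → (-0.51665,4.58073) → ×s → (-0.93320,8.27394) → (-0.93,8.27)
v6: (2,4) → rotate → (-3.76509,2.41332) → ×s → (-6.80069,4.35906) → (-6.80,4.36)
v7: (-3,3.5) → rotate → (-3.79869,-2.61150) → ×s → (-6.86138,-4.71703) → (-6.86,-4.72)
v8: (-3.5,2) → rotate → (-2.36024,-3.26791) → ×s → (-4.26319,-5.90267) → (-4.26,-5.90)

Cross-section at z=3.75: (-0.77,-7.18) (6.19,-1.57) (9.27,1.74) (5.07,4.91) (-0.93,8.27) (-6.80,4.36) (-6.86,-4.72) (-4.26,-5.90)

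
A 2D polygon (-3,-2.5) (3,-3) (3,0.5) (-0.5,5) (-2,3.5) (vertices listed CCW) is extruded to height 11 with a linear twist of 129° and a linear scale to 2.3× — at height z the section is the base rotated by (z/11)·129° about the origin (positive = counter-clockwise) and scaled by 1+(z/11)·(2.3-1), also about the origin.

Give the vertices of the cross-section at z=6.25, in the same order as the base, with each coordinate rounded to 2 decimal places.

t = z/height = 6.25/11 = 0.568182
s = 1 + (scale-1)·z/height = 1 + (2.3-1)·6.25/11 = 1.738636
θ = twist·z/height = 129°·6.25/11 = 73.2955° = 1.279247 rad
cos θ = 0.287437, sin θ = 0.957800 (intermediates below are computed at full precision and shown rounded to 5 d.p.)
v1: (-3,-2.5) → rotate → (1.53219,-3.59199) → ×s → (2.66392,-6.24517) → (2.66,-6.25)
v2: (3,-3) → rotate → (3.73571,2.01109) → ×s → (6.49504,3.49655) → (6.50,3.50)
v3: (3,0.5) → rotate → (0.38341,3.01712) → ×s → (0.66661,5.24567) → (0.67,5.25)
v4: (-0.5,5) → rotate → (-4.93272,0.95828) → ×s → (-8.57620,1.66611) → (-8.58,1.67)
v5: (-2,3.5) → rotate → (-3.92717,-0.90957) → ×s → (-6.82792,-1.58141) → (-6.83,-1.58)

Cross-section at z=6.25: (2.66,-6.25) (6.50,3.50) (0.67,5.25) (-8.58,1.67) (-6.83,-1.58)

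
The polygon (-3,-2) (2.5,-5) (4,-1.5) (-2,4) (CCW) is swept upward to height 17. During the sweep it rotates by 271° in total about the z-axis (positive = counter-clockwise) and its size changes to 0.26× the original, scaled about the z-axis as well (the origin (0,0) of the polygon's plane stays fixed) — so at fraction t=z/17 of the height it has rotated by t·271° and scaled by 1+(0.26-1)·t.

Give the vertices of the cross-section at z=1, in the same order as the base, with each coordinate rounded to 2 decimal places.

Cross-section at z=1: (-2.23,-2.63) (3.61,-3.94) (4.07,-0.33) (-2.89,3.15)

t = z/height = 1/17 = 0.0588235
s = 1 + (scale-1)·z/height = 1 + (0.26-1)·1/17 = 0.956471
θ = twist·z/height = 271°·1/17 = 15.9412° = 0.278226 rad
cos θ = 0.961544, sin θ = 0.274650 (intermediates below are computed at full precision and shown rounded to 5 d.p.)
v1: (-3,-2) → rotate → (-2.33533,-2.74704) → ×s → (-2.23368,-2.62746) → (-2.23,-2.63)
v2: (2.5,-5) → rotate → (3.77711,-4.12110) → ×s → (3.61270,-3.94171) → (3.61,-3.94)
v3: (4,-1.5) → rotate → (4.25815,-0.34371) → ×s → (4.07280,-0.32875) → (4.07,-0.33)
v4: (-2,4) → rotate → (-3.02169,3.29688) → ×s → (-2.89016,3.15336) → (-2.89,3.15)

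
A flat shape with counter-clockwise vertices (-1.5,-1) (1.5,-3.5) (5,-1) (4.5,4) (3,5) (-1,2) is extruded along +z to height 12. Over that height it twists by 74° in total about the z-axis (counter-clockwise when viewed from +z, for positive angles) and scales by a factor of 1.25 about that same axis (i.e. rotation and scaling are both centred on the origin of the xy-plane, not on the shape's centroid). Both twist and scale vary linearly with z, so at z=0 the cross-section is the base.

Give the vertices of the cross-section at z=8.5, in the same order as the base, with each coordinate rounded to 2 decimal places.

Cross-section at z=8.5: (-0.14,-2.12) (4.34,-1.11) (4.52,3.95) (-0.50,7.07) (-2.51,6.39) (-2.58,0.50)

t = z/height = 8.5/12 = 0.708333
s = 1 + (scale-1)·z/height = 1 + (1.25-1)·8.5/12 = 1.177083
θ = twist·z/height = 74°·8.5/12 = 52.4167° = 0.914843 rad
cos θ = 0.609915, sin θ = 0.792467 (intermediates below are computed at full precision and shown rounded to 5 d.p.)
v1: (-1.5,-1) → rotate → (-0.12240,-1.79862) → ×s → (-0.14408,-2.11712) → (-0.14,-2.12)
v2: (1.5,-3.5) → rotate → (3.68851,-0.94600) → ×s → (4.34168,-1.11352) → (4.34,-1.11)
v3: (5,-1) → rotate → (3.84204,3.35242) → ×s → (4.52240,3.94608) → (4.52,3.95)
v4: (4.5,4) → rotate → (-0.42525,6.00576) → ×s → (-0.50056,7.06928) → (-0.50,7.07)
v5: (3,5) → rotate → (-2.13259,5.42697) → ×s → (-2.51024,6.38800) → (-2.51,6.39)
v6: (-1,2) → rotate → (-2.19485,0.42736) → ×s → (-2.58352,0.50304) → (-2.58,0.50)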